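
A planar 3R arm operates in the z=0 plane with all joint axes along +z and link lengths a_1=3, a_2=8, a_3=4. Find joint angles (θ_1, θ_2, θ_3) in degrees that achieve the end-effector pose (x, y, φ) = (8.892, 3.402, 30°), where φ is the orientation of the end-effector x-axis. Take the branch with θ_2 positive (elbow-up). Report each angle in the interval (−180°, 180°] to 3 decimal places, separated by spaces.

-120.009 150.007 0.001

wrist centre = target − a_3·(cos φ, sin φ) = (5.4279, 1.4020)
cos θ_2 = (31.4277−3²−8²)/(2·3·8) = -0.8661; θ_2 = 150.0074° (elbow-up)
β = atan2(1.4020,5.4279) = 14.4827°; ψ = atan2(3.9991,-3.9287) = 134.4913°
θ_1 = β − ψ = -120.0086°
θ_3 = φ − θ_1 − θ_2 = 0.0012° (wrapped to (-180°,180°])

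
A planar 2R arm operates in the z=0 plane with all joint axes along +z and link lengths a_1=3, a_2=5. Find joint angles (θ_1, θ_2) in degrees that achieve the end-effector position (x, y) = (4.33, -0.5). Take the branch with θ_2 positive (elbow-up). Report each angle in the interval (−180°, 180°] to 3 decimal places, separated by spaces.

-90.002 120.002

cos θ_2 = (18.9989−3²−5²)/(2·3·5) = -0.5000; θ_2 = 120.0024° (elbow-up)
β = atan2(-0.5000,4.3300) = -6.5870°; ψ = atan2(4.3300,0.4998) = 83.4155°
θ_1 = β − ψ = -90.0024°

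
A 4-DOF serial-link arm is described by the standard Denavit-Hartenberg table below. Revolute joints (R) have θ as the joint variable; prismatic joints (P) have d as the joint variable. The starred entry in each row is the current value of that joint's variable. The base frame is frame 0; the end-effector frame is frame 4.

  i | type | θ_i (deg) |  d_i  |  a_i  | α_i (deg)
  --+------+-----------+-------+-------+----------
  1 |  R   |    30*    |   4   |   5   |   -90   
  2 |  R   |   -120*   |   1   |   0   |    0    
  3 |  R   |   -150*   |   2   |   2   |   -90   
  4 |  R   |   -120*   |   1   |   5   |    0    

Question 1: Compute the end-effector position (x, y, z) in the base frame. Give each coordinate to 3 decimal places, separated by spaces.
after link 1: o_1 = (4.3301, 2.5000, 4.0000)
after link 2: o_2 = (3.8301, 3.3660, 4.0000)
after link 3: o_3 = (2.8301, 5.0981, 2.0000)
after link 4: o_4 = (-0.2010, 8.3481, 4.5000)

-0.201 8.348 4.500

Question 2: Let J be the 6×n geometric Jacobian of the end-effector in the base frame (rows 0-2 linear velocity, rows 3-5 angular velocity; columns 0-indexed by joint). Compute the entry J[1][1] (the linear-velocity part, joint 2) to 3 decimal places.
axis z_1 = (-0.5000,0.8660,0.0000); lever o_n−o_1 = (-4.5311,5.8481,0.5000)
cross product → J_v[:, 1] = (0.4330,0.2500,1.0000)
J_ω[:, 1] = z_1
entry J[1][1] = 0.2500

0.250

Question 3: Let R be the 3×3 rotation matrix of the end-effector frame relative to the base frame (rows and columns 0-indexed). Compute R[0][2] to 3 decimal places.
End-effector z-axis (col 2 of R) = (-0.8660,-0.5000,0.0000)
R[0][2] = -0.8660

-0.866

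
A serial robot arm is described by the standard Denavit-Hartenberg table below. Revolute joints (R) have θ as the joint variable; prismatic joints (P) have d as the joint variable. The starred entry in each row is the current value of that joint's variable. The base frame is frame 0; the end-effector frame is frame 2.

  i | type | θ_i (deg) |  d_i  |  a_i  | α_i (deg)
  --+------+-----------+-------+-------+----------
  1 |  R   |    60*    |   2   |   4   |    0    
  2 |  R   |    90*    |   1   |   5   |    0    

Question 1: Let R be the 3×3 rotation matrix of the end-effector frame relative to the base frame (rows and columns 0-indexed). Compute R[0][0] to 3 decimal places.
End-effector x-axis (col 0 of R) = (-0.8660,0.5000,0.0000)
R[0][0] = -0.8660

-0.866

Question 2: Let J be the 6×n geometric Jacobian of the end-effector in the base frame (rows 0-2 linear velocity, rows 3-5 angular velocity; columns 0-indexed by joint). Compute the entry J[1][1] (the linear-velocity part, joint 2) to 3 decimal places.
axis z_1 = (0.0000,0.0000,1.0000); lever o_n−o_1 = (-4.3301,2.5000,1.0000)
cross product → J_v[:, 1] = (-2.5000,-4.3301,0.0000)
J_ω[:, 1] = z_1
entry J[1][1] = -4.3301

-4.330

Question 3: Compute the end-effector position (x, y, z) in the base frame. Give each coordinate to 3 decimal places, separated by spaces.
-2.330 5.964 3.000

after link 1: o_1 = (2.0000, 3.4641, 2.0000)
after link 2: o_2 = (-2.3301, 5.9641, 3.0000)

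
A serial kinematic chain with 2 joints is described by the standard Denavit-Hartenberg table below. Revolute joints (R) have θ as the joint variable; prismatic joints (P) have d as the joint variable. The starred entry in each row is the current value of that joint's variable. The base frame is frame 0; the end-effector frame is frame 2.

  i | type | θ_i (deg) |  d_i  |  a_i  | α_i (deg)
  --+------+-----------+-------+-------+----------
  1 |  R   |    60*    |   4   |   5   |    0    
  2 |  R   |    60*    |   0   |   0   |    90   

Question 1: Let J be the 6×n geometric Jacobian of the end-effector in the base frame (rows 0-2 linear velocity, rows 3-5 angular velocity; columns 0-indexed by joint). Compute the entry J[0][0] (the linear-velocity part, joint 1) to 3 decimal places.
axis z_0 = ẑ; lever o_n−o_0 = (2.5000,4.3301,4.0000)
cross product → J_v[:, 0] = (-4.3301,2.5000,0.0000)
J_ω[:, 0] = z_0
entry J[0][0] = -4.3301

-4.330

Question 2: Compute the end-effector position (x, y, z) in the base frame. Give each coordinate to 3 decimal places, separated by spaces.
2.500 4.330 4.000

after link 1: o_1 = (2.5000, 4.3301, 4.0000)
after link 2: o_2 = (2.5000, 4.3301, 4.0000)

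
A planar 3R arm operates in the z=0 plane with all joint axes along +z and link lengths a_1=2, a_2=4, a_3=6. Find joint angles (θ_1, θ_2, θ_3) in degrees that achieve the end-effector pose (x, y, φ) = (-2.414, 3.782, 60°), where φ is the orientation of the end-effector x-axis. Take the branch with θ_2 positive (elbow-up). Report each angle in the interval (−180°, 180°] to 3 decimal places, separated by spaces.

164.269 45.013 -149.281

wrist centre = target − a_3·(cos φ, sin φ) = (-5.4140, -1.4142)
cos θ_2 = (31.3112−2²−4²)/(2·2·4) = 0.7070; θ_2 = 45.0126° (elbow-up)
β = atan2(-1.4142,-5.4140) = -165.3612°; ψ = atan2(2.8290,4.8278) = 30.3699°
θ_1 = β − ψ = -195.7311°
θ_3 = φ − θ_1 − θ_2 = -149.2814° (wrapped to (-180°,180°])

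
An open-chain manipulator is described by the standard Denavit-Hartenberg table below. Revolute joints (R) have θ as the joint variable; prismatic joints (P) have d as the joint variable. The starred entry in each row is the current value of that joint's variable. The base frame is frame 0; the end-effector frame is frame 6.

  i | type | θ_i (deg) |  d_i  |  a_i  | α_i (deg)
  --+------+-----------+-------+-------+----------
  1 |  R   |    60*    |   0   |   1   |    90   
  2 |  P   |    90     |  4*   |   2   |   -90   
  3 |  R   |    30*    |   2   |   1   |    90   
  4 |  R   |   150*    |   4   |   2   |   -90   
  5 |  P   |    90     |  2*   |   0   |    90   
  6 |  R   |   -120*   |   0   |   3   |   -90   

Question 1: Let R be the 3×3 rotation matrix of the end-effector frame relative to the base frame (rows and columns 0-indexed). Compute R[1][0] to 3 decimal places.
End-effector x-axis (col 0 of R) = (-0.1875,-0.7578,0.6250)
R[1][0] = -0.7578

-0.758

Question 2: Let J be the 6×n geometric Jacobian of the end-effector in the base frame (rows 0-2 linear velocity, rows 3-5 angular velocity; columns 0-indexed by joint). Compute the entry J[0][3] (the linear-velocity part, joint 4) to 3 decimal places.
1.374

axis z_3 = (0.7500,-0.4330,0.5000); lever o_n−o_3 = (3.9865,-4.0544,1.5090)
cross product → J_v[:, 3] = (1.3738,0.8615,-1.3146)
J_ω[:, 3] = z_3
entry J[0][3] = 1.3738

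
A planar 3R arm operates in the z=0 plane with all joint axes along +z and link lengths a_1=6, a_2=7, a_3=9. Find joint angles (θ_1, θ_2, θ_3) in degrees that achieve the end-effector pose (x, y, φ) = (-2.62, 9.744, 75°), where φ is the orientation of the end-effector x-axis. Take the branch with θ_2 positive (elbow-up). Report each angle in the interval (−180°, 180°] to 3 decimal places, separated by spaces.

89.992 135.003 -149.995

wrist centre = target − a_3·(cos φ, sin φ) = (-4.9494, 1.0507)
cos θ_2 = (25.6002−6²−7²)/(2·6·7) = -0.7071; θ_2 = 135.0027° (elbow-up)
β = atan2(1.0507,-4.9494) = 168.0150°; ψ = atan2(4.9495,1.0500) = 78.0226°
θ_1 = β − ψ = 89.9924°
θ_3 = φ − θ_1 − θ_2 = -149.9952° (wrapped to (-180°,180°])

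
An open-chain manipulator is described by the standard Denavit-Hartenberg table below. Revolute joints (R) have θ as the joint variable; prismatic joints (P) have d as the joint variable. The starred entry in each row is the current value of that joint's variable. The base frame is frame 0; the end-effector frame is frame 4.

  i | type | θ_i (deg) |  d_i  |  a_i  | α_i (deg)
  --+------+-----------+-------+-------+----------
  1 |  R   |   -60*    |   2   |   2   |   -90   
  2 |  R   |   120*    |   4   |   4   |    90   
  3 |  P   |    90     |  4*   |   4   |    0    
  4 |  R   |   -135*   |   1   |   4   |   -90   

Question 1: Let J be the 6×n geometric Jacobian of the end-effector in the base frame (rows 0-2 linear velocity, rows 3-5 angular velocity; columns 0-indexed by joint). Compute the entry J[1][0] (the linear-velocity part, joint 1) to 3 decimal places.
axis z_0 = ẑ; lever o_n−o_0 = (5.9367,0.0605,-6.4136)
cross product → J_v[:, 0] = (-0.0605,5.9367,0.0000)
J_ω[:, 0] = z_0
entry J[1][0] = 5.9367

5.937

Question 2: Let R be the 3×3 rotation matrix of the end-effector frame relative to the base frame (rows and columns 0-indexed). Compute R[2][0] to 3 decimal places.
-0.612

End-effector x-axis (col 0 of R) = (-0.7891,-0.0474,-0.6124)
R[2][0] = -0.6124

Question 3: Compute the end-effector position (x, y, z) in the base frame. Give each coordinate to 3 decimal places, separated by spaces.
after link 1: o_1 = (1.0000, -1.7321, 2.0000)
after link 2: o_2 = (3.4641, 2.0000, -1.4641)
after link 3: o_3 = (8.6603, 1.0000, -3.4641)
after link 4: o_4 = (5.9367, 0.0605, -6.4136)

5.937 0.061 -6.414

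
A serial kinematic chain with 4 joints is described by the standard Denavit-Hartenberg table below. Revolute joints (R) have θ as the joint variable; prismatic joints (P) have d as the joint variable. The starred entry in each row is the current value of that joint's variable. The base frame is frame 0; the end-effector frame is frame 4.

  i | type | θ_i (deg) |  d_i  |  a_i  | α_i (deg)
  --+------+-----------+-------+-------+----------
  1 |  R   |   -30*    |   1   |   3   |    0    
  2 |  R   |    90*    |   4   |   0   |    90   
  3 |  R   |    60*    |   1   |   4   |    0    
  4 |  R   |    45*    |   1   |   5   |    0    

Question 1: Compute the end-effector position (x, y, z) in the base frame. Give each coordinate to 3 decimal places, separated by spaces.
after link 1: o_1 = (2.5981, -1.5000, 1.0000)
after link 2: o_2 = (2.5981, -1.5000, 5.0000)
after link 3: o_3 = (4.4641, -0.2679, 8.4641)
after link 4: o_4 = (4.6831, -1.8887, 13.2937)

4.683 -1.889 13.294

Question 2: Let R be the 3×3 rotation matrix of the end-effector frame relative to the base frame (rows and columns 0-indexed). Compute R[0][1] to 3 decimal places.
End-effector y-axis (col 1 of R) = (-0.4830,-0.8365,-0.2588)
R[0][1] = -0.4830

-0.483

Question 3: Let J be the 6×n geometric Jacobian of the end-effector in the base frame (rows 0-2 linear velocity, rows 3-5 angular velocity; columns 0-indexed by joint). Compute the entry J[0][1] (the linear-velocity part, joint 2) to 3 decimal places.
axis z_1 = (0.0000,0.0000,1.0000); lever o_n−o_1 = (2.0850,-0.3887,12.2937)
cross product → J_v[:, 1] = (0.3887,2.0850,-0.0000)
J_ω[:, 1] = z_1
entry J[0][1] = 0.3887

0.389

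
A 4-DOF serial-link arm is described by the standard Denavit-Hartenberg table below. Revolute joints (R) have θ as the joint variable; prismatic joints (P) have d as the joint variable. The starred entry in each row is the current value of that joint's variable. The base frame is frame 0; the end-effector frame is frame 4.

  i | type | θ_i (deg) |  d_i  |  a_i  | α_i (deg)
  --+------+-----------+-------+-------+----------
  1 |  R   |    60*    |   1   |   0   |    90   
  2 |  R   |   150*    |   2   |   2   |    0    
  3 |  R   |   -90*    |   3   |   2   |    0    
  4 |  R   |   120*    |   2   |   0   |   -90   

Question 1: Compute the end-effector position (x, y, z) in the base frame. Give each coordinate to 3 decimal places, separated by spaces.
5.696 -4.134 3.732

after link 1: o_1 = (0.0000, 0.0000, 1.0000)
after link 2: o_2 = (0.8660, -2.5000, 2.0000)
after link 3: o_3 = (3.9641, -3.1340, 3.7321)
after link 4: o_4 = (5.6962, -4.1340, 3.7321)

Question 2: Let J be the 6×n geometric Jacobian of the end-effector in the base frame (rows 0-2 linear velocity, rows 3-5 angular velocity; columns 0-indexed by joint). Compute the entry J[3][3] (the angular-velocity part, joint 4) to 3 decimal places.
0.866

axis z_3 = (0.8660,-0.5000,0.0000); lever o_n−o_3 = (1.7321,-1.0000,0.0000)
cross product → J_v[:, 3] = (0.0000,0.0000,-0.0000)
J_ω[:, 3] = z_3
entry J[3][3] = 0.8660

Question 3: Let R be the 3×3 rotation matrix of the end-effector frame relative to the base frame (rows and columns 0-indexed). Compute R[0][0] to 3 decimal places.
-0.500

End-effector x-axis (col 0 of R) = (-0.5000,-0.8660,0.0000)
R[0][0] = -0.5000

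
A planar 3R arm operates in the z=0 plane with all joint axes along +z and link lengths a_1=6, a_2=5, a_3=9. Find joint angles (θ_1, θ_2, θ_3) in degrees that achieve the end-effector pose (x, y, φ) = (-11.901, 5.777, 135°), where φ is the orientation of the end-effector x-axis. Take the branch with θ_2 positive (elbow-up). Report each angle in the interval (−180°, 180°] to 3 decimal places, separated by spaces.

wrist centre = target − a_3·(cos φ, sin φ) = (-5.5370, -0.5870)
cos θ_2 = (31.0033−6²−5²)/(2·6·5) = -0.4999; θ_2 = 119.9963° (elbow-up)
β = atan2(-0.5870,-5.5370) = -173.9489°; ψ = atan2(4.3303,3.5003) = 51.0505°
θ_1 = β − ψ = -224.9994°
θ_3 = φ − θ_1 − θ_2 = -119.9969° (wrapped to (-180°,180°])

135.001 119.996 -119.997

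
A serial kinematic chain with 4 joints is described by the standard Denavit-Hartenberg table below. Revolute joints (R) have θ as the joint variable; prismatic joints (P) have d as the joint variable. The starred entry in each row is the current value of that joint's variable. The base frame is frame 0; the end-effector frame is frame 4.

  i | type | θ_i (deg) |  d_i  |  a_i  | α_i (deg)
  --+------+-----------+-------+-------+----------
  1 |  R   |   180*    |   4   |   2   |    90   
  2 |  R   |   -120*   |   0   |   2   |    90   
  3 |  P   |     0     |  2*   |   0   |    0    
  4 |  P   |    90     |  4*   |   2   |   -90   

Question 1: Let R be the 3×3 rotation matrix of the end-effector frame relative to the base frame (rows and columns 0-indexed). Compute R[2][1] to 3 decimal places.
-0.500

End-effector y-axis (col 1 of R) = (-0.8660,0.0000,-0.5000)
R[2][1] = -0.5000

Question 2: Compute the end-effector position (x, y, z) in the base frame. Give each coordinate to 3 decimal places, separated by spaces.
4.196 2.000 5.268

after link 1: o_1 = (-2.0000, 0.0000, 4.0000)
after link 2: o_2 = (-1.0000, 0.0000, 2.2679)
after link 3: o_3 = (0.7321, 0.0000, 3.2679)
after link 4: o_4 = (4.1962, 2.0000, 5.2679)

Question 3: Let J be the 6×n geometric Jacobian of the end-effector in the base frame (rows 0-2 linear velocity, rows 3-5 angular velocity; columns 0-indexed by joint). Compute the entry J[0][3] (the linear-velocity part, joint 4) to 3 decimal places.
0.866

prismatic axis z_3 = (0.8660,-0.0000,0.5000)
J_v[:, 3] = z_3; J_ω[:, 3] = (0,0,0)
entry J[0][3] = 0.8660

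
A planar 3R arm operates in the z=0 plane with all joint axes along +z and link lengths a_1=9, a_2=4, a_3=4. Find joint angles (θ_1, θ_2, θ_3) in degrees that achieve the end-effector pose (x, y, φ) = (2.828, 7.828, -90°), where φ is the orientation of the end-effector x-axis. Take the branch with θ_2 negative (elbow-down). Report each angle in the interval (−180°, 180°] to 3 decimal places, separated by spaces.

wrist centre = target − a_3·(cos φ, sin φ) = (2.8280, 11.8280)
cos θ_2 = (147.8992−9²−4²)/(2·9·4) = 0.7069; θ_2 = -45.0141° (elbow-down)
β = atan2(11.8280,2.8280) = 76.5534°; ψ = atan2(-2.8291,11.8277) = -13.4521°
θ_1 = β − ψ = 90.0054°
θ_3 = φ − θ_1 − θ_2 = -134.9913° (wrapped to (-180°,180°])

90.005 -45.014 -134.991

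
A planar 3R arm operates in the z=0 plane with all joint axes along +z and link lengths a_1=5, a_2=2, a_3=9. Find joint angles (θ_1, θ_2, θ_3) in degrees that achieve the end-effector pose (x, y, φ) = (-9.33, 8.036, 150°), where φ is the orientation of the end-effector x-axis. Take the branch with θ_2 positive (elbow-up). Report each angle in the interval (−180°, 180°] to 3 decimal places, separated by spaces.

91.949 134.984 -76.933

wrist centre = target − a_3·(cos φ, sin φ) = (-1.5358, 3.5360)
cos θ_2 = (14.8619−5²−2²)/(2·5·2) = -0.7069; θ_2 = 134.9837° (elbow-up)
β = atan2(3.5360,-1.5358) = 113.4765°; ψ = atan2(1.4146,3.5862) = 21.5274°
θ_1 = β − ψ = 91.9491°
θ_3 = φ − θ_1 − θ_2 = -76.9328° (wrapped to (-180°,180°])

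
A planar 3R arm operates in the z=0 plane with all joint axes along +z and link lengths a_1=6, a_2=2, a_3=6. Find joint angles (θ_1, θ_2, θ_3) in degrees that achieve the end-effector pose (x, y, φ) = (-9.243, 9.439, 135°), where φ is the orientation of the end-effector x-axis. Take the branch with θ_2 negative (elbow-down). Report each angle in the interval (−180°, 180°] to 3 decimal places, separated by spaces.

147.794 -59.984 47.191

wrist centre = target − a_3·(cos φ, sin φ) = (-5.0004, 5.1964)
cos θ_2 = (52.0057−6²−2²)/(2·6·2) = 0.5002; θ_2 = -59.9842° (elbow-down)
β = atan2(5.1964,-5.0004) = 133.8988°; ψ = atan2(-1.7318,7.0005) = -13.8948°
θ_1 = β − ψ = 147.7936°
θ_3 = φ − θ_1 − θ_2 = 47.1905° (wrapped to (-180°,180°])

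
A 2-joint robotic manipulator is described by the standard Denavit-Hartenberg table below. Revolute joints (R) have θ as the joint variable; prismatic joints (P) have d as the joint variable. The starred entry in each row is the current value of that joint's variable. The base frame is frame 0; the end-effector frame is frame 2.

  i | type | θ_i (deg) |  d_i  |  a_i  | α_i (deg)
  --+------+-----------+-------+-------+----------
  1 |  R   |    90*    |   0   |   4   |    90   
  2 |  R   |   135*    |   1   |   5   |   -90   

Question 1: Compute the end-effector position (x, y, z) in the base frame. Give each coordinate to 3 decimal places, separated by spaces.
1.000 0.464 3.536

after link 1: o_1 = (0.0000, 4.0000, 0.0000)
after link 2: o_2 = (1.0000, 0.4645, 3.5355)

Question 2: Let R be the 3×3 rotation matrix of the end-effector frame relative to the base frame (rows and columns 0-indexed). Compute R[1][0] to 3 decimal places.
End-effector x-axis (col 0 of R) = (-0.0000,-0.7071,0.7071)
R[1][0] = -0.7071

-0.707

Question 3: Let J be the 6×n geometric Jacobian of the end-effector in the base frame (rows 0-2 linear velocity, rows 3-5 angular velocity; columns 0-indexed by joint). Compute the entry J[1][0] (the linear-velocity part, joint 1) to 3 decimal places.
axis z_0 = ẑ; lever o_n−o_0 = (1.0000,0.4645,3.5355)
cross product → J_v[:, 0] = (-0.4645,1.0000,0.0000)
J_ω[:, 0] = z_0
entry J[1][0] = 1.0000

1.000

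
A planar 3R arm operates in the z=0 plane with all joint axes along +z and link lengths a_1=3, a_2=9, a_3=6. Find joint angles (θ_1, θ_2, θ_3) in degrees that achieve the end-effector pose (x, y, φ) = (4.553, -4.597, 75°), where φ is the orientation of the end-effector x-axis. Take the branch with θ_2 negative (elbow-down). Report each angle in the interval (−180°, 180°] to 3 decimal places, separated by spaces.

wrist centre = target − a_3·(cos φ, sin φ) = (3.0001, -10.3926)
cos θ_2 = (117.0057−3²−9²)/(2·3·9) = 0.5001; θ_2 = -59.9930° (elbow-down)
β = atan2(-10.3926,3.0001) = -73.8978°; ψ = atan2(-7.7937,7.5010) = -46.0965°
θ_1 = β − ψ = -27.8014°
θ_3 = φ − θ_1 − θ_2 = 162.7944° (wrapped to (-180°,180°])

-27.801 -59.993 162.794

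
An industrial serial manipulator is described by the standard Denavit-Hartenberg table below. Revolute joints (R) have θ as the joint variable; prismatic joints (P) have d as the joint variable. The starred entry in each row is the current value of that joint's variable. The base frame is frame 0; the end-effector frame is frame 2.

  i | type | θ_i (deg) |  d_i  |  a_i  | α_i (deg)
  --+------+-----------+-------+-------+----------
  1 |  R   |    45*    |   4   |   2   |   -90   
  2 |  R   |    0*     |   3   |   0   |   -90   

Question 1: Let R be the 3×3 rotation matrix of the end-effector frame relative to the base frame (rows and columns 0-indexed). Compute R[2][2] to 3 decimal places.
End-effector z-axis (col 2 of R) = (-0.0000,0.0000,-1.0000)
R[2][2] = -1.0000

-1.000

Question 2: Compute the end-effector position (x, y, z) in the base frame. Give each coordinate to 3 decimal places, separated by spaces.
after link 1: o_1 = (1.4142, 1.4142, 4.0000)
after link 2: o_2 = (-0.7071, 3.5355, 4.0000)

-0.707 3.536 4.000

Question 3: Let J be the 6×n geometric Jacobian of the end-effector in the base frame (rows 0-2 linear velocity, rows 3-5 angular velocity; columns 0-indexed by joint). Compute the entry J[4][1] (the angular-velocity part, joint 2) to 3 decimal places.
0.707

axis z_1 = (-0.7071,0.7071,0.0000); lever o_n−o_1 = (-2.1213,2.1213,0.0000)
cross product → J_v[:, 1] = (-0.0000,-0.0000,0.0000)
J_ω[:, 1] = z_1
entry J[4][1] = 0.7071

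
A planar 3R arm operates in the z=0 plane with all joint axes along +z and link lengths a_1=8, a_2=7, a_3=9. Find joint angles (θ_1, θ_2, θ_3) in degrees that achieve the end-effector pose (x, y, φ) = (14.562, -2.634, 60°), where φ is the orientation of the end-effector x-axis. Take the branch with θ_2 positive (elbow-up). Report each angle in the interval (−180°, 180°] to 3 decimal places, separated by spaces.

wrist centre = target − a_3·(cos φ, sin φ) = (10.0620, -10.4282)
cos θ_2 = (209.9918−8²−7²)/(2·8·7) = 0.8660; θ_2 = 30.0031° (elbow-up)
β = atan2(-10.4282,10.0620) = -46.0240°; ψ = atan2(3.5003,14.0620) = 13.9781°
θ_1 = β − ψ = -60.0020°
θ_3 = φ − θ_1 − θ_2 = 89.9989° (wrapped to (-180°,180°])

-60.002 30.003 89.999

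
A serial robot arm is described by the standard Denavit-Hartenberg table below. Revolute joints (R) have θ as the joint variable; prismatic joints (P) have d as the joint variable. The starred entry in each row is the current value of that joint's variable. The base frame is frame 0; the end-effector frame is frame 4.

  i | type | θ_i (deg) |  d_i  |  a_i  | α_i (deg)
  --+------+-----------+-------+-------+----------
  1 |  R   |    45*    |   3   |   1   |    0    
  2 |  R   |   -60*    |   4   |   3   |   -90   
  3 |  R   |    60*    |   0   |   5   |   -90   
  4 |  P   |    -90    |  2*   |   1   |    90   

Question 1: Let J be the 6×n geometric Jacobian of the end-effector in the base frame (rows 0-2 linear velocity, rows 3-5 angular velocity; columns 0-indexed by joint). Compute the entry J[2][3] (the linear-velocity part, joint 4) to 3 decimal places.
-0.500

prismatic axis z_3 = (-0.8365,0.2241,-0.5000)
J_v[:, 3] = z_3; J_ω[:, 3] = (0,0,0)
entry J[2][3] = -0.5000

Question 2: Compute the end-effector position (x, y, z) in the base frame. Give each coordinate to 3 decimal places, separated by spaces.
4.605 0.698 1.670

after link 1: o_1 = (0.7071, 0.7071, 3.0000)
after link 2: o_2 = (3.6049, -0.0694, 7.0000)
after link 3: o_3 = (6.0197, -0.7164, 2.6699)
after link 4: o_4 = (4.6055, 0.6978, 1.6699)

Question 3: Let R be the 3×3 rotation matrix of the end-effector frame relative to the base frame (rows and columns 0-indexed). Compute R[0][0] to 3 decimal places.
0.259

End-effector x-axis (col 0 of R) = (0.2588,0.9659,0.0000)
R[0][0] = 0.2588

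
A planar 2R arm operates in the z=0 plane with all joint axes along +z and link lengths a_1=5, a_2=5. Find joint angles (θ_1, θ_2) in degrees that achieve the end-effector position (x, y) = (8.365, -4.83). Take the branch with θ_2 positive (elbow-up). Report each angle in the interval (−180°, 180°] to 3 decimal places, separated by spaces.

cos θ_2 = (93.3021−5²−5²)/(2·5·5) = 0.8660; θ_2 = 29.9980° (elbow-up)
β = atan2(-4.8300,8.3650) = -30.0024°; ψ = atan2(2.4999,9.3302) = 14.9990°
θ_1 = β − ψ = -45.0014°

-45.001 29.998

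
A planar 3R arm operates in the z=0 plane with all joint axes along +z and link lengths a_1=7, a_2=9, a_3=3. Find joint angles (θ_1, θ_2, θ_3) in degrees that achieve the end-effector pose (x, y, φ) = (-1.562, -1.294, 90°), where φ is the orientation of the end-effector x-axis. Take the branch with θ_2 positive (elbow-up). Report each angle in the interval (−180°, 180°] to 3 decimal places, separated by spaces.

149.998 150.002 149.999

wrist centre = target − a_3·(cos φ, sin φ) = (-1.5620, -4.2940)
cos θ_2 = (20.8783−7²−9²)/(2·7·9) = -0.8660; θ_2 = 150.0023° (elbow-up)
β = atan2(-4.2940,-1.5620) = -109.9895°; ψ = atan2(4.4997,-0.7944) = 100.0123°
θ_1 = β − ψ = -210.0018°
θ_3 = φ − θ_1 − θ_2 = 149.9995° (wrapped to (-180°,180°])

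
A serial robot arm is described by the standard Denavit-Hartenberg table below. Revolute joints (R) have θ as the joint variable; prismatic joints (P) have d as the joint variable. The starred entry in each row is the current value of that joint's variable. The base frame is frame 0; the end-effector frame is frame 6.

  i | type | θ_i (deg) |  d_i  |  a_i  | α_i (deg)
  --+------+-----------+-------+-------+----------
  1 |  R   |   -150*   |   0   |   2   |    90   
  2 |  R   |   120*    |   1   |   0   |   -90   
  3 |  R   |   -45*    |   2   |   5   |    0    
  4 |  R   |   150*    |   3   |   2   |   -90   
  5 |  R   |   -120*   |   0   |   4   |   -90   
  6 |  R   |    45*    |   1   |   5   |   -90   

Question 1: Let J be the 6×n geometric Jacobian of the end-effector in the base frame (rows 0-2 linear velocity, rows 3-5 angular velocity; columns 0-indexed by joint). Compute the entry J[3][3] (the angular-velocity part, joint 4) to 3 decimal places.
axis z_3 = (0.7500,0.4330,-0.5000); lever o_n−o_3 = (9.1213,5.2153,-1.8533)
cross product → J_v[:, 3] = (1.8052,-3.1707,-0.0381)
J_ω[:, 3] = z_3
entry J[3][3] = 0.7500

0.750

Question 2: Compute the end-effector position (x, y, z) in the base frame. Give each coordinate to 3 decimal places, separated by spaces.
after link 1: o_1 = (-1.7321, -1.0000, 0.0000)
after link 2: o_2 = (-2.2321, -0.1340, 0.0000)
after link 3: o_3 = (-0.9689, 4.6778, 2.0619)
after link 4: o_4 = (2.0229, 4.1744, 0.1136)
after link 5: o_5 = (3.8792, 7.4768, -1.1702)
after link 6: o_6 = (8.1524, 9.8931, 0.2085)

8.152 9.893 0.209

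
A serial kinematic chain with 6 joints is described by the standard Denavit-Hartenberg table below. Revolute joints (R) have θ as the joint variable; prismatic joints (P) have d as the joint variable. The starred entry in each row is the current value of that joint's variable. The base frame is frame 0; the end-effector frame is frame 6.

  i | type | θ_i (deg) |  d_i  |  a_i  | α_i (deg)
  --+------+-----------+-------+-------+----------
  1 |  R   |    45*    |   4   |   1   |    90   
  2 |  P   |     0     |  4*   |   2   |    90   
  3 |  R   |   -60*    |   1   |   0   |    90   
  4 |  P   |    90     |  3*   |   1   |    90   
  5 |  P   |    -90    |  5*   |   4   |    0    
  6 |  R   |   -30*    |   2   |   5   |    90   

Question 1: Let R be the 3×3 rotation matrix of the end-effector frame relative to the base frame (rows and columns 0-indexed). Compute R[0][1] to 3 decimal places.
End-effector y-axis (col 1 of R) = (-0.2588,0.9659,-0.0000)
R[0][1] = -0.2588

-0.259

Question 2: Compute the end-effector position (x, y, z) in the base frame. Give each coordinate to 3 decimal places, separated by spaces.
after link 1: o_1 = (0.7071, 0.7071, 4.0000)
after link 2: o_2 = (4.9497, -0.7071, 4.0000)
after link 3: o_3 = (4.9497, -0.7071, 3.0000)
after link 4: o_4 = (2.0520, -1.4836, 2.0000)
after link 5: o_5 = (4.6216, 4.3813, 2.0000)
after link 6: o_6 = (8.2865, 7.4339, 4.5000)

8.287 7.434 4.500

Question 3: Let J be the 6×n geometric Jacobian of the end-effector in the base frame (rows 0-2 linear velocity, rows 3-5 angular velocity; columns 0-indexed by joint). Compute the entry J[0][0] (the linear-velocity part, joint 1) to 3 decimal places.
-7.434

axis z_0 = ẑ; lever o_n−o_0 = (8.2865,7.4339,4.5000)
cross product → J_v[:, 0] = (-7.4339,8.2865,0.0000)
J_ω[:, 0] = z_0
entry J[0][0] = -7.4339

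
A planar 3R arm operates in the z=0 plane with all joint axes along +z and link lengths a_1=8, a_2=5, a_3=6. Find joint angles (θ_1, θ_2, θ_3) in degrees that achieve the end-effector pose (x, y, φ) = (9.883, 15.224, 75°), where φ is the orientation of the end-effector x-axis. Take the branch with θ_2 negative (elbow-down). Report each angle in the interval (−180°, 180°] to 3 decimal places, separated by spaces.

wrist centre = target − a_3·(cos φ, sin φ) = (8.3301, 9.4284)
cos θ_2 = (158.2859−8²−5²)/(2·8·5) = 0.8661; θ_2 = -29.9945° (elbow-down)
β = atan2(9.4284,8.3301) = 48.5392°; ψ = atan2(-2.4996,12.3304) = -11.4596°
θ_1 = β − ψ = 59.9988°
θ_3 = φ − θ_1 − θ_2 = 44.9957° (wrapped to (-180°,180°])

59.999 -29.994 44.996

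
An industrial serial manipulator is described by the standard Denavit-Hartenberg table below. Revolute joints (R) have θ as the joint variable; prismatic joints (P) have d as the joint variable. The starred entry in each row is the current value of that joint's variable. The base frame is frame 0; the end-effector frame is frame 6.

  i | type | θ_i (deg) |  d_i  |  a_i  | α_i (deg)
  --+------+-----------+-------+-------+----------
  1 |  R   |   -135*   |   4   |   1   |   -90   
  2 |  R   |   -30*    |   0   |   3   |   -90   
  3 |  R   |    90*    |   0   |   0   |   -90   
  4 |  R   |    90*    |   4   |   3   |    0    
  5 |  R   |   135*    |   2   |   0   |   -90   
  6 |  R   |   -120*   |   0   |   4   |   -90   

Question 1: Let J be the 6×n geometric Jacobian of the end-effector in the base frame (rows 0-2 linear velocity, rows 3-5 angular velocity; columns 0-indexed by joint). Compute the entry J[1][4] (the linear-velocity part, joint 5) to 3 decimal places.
axis z_4 = (0.6124,0.6124,-0.5000); lever o_n−o_4 = (2.8461,4.8461,-1.5073)
cross product → J_v[:, 4] = (1.5000,-0.5000,1.2247)
J_ω[:, 4] = z_4
entry J[1][4] = -0.5000

-0.500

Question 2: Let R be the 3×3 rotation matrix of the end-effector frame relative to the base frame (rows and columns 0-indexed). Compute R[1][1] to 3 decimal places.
End-effector y-axis (col 1 of R) = (0.7500,-0.2500,0.6124)
R[1][1] = -0.2500

-0.250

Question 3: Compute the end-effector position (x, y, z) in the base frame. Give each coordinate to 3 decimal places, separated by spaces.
after link 1: o_1 = (-0.7071, -0.7071, 4.0000)
after link 2: o_2 = (-2.5442, -2.5442, 5.5000)
after link 3: o_3 = (-2.5442, -2.5442, 5.5000)
after link 4: o_4 = (0.9659, 0.9659, 6.0981)
after link 5: o_5 = (2.1907, 2.1907, 5.0981)
after link 6: o_6 = (3.8120, 5.8120, 4.5908)

3.812 5.812 4.591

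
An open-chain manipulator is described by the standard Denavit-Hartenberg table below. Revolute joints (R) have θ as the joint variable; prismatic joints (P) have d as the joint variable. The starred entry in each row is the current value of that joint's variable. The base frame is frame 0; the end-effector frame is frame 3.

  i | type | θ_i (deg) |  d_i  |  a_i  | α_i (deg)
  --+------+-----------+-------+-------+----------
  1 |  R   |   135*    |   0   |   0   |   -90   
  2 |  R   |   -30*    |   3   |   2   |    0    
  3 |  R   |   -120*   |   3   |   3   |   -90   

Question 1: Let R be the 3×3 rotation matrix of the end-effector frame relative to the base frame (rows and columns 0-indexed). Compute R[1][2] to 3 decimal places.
End-effector z-axis (col 2 of R) = (-0.3536,0.3536,0.8660)
R[1][2] = 0.3536

0.354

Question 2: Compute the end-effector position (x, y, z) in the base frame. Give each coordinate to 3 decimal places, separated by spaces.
-3.630 -4.855 2.500

after link 1: o_1 = (0.0000, 0.0000, 0.0000)
after link 2: o_2 = (-3.3461, -0.8966, 1.0000)
after link 3: o_3 = (-3.6303, -4.8550, 2.5000)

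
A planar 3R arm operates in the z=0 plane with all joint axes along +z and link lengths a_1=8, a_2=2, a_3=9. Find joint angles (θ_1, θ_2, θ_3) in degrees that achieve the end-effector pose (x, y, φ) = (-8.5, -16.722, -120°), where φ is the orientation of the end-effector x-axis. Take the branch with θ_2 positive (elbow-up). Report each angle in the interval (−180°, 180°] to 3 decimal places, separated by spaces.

wrist centre = target − a_3·(cos φ, sin φ) = (-4.0000, -8.9278)
cos θ_2 = (95.7051−8²−2²)/(2·8·2) = 0.8658; θ_2 = 30.0276° (elbow-up)
β = atan2(-8.9278,-4.0000) = -114.1343°; ψ = atan2(1.0008,9.7316) = 5.8719°
θ_1 = β − ψ = -120.0062°
θ_3 = φ − θ_1 − θ_2 = -30.0214° (wrapped to (-180°,180°])

-120.006 30.028 -30.021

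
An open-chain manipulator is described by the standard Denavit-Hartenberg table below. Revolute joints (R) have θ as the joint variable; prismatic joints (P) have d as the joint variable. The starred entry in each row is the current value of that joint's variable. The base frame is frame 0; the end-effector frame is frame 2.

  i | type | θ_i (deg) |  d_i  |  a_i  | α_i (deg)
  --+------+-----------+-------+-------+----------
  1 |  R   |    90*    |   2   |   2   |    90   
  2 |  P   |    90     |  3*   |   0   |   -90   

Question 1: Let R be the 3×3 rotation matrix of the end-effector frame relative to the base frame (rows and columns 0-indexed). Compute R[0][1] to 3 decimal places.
End-effector y-axis (col 1 of R) = (-1.0000,0.0000,-0.0000)
R[0][1] = -1.0000

-1.000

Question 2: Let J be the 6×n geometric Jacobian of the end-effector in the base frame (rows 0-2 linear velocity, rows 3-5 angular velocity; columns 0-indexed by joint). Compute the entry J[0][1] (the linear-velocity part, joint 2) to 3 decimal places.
1.000

prismatic axis z_1 = (1.0000,-0.0000,0.0000)
J_v[:, 1] = z_1; J_ω[:, 1] = (0,0,0)
entry J[0][1] = 1.0000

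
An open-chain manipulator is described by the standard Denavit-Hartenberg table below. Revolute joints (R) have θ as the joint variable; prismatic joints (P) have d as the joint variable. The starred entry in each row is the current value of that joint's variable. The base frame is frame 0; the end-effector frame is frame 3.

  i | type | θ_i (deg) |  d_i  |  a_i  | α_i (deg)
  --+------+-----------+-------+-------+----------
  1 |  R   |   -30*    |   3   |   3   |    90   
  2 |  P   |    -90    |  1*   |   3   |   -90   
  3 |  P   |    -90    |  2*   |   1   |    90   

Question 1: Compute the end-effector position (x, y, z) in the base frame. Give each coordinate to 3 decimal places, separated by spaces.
3.330 -4.232 0.000

after link 1: o_1 = (2.5981, -1.5000, 3.0000)
after link 2: o_2 = (2.0981, -2.3660, 0.0000)
after link 3: o_3 = (3.3301, -4.2321, 0.0000)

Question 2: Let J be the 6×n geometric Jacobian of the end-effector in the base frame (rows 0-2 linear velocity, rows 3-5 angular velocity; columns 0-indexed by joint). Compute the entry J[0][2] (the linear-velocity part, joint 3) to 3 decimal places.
prismatic axis z_2 = (0.8660,-0.5000,0.0000)
J_v[:, 2] = z_2; J_ω[:, 2] = (0,0,0)
entry J[0][2] = 0.8660

0.866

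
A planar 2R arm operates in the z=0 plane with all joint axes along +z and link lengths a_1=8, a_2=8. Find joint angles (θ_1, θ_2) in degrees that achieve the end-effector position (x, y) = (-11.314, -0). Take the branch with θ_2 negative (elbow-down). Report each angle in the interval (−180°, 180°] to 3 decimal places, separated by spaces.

-135.001 -89.997

cos θ_2 = (128.0066−8²−8²)/(2·8·8) = 0.0001; θ_2 = -89.9970° (elbow-down)
β = atan2(-0.0000,-11.3140) = -180.0000°; ψ = atan2(-8.0000,8.0004) = -44.9985°
θ_1 = β − ψ = -135.0015°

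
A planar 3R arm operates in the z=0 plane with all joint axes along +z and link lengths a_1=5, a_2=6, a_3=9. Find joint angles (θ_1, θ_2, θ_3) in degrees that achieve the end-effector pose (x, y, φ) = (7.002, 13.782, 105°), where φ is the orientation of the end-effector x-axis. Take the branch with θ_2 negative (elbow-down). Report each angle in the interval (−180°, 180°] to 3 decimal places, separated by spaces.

44.992 -29.986 89.993

wrist centre = target − a_3·(cos φ, sin φ) = (9.3314, 5.0887)
cos θ_2 = (112.9690−5²−6²)/(2·5·6) = 0.8662; θ_2 = -29.9857° (elbow-down)
β = atan2(5.0887,9.3314) = 28.6049°; ψ = atan2(-2.9987,10.1969) = -16.3875°
θ_1 = β − ψ = 44.9924°
θ_3 = φ − θ_1 − θ_2 = 89.9932° (wrapped to (-180°,180°])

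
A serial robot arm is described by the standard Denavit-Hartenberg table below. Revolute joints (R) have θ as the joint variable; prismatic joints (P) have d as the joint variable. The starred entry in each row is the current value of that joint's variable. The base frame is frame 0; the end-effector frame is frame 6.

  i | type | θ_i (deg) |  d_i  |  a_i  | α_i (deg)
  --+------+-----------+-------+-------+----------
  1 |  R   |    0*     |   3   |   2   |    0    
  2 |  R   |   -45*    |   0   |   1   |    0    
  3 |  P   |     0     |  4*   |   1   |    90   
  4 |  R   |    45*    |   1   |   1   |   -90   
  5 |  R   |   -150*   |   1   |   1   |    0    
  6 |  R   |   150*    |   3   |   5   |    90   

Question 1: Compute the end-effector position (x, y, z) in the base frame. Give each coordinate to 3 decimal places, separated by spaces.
2.921 -3.042 13.459

after link 1: o_1 = (2.0000, 0.0000, 3.0000)
after link 2: o_2 = (2.7071, -0.7071, 3.0000)
after link 3: o_3 = (3.4142, -1.4142, 7.0000)
after link 4: o_4 = (3.2071, -2.6213, 7.7071)
after link 5: o_5 = (1.9205, -2.0419, 7.8018)
after link 6: o_6 = (2.9205, -3.0419, 13.4587)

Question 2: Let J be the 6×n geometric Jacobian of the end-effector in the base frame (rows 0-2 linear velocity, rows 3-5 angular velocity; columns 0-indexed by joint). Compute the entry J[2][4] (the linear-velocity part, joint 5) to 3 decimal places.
axis z_4 = (-0.5000,0.5000,0.7071); lever o_n−o_4 = (-0.2866,-0.4205,5.7516)
cross product → J_v[:, 4] = (3.1732,2.6732,0.3536)
J_ω[:, 4] = z_4
entry J[2][4] = 0.3536

0.354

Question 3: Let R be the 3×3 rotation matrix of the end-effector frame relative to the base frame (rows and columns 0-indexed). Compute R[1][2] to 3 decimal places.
-0.707

End-effector z-axis (col 2 of R) = (-0.7071,-0.7071,0.0000)
R[1][2] = -0.7071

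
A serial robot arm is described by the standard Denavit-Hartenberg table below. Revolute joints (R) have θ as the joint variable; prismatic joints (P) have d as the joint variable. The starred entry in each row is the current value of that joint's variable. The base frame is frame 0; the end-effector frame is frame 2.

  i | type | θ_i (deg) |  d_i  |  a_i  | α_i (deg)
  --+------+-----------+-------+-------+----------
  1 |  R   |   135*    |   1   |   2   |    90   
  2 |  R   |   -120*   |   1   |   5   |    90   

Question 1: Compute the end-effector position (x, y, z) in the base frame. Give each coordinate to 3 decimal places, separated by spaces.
1.061 0.354 -3.330

after link 1: o_1 = (-1.4142, 1.4142, 1.0000)
after link 2: o_2 = (1.0607, 0.3536, -3.3301)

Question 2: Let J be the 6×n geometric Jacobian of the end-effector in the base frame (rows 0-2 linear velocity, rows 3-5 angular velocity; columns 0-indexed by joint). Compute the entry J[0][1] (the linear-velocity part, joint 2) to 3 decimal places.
axis z_1 = (0.7071,0.7071,0.0000); lever o_n−o_1 = (2.4749,-1.0607,-4.3301)
cross product → J_v[:, 1] = (-3.0619,3.0619,-2.5000)
J_ω[:, 1] = z_1
entry J[0][1] = -3.0619

-3.062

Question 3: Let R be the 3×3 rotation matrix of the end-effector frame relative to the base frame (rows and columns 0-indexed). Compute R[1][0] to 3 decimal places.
-0.354

End-effector x-axis (col 0 of R) = (0.3536,-0.3536,-0.8660)
R[1][0] = -0.3536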